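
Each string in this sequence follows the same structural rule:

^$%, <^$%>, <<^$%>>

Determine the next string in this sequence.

<<<^$%>>>

Each term wraps the previous one in < on the left and > on the right.
One more step from <<^$%>> gives the answer.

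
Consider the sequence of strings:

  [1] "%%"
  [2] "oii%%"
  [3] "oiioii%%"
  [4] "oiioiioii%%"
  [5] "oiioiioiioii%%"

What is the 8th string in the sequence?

Each term is the previous one with oii prepended.
From oiioiioiioii%%, 3 further steps: oiioiioiioii%% → oiioiioiioiioii%% → oiioiioiioiioiioii%% → (answer).

oiioiioiioiioiioiioii%%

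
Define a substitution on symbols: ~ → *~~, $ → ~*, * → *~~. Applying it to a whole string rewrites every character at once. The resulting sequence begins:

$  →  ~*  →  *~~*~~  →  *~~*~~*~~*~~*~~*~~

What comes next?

*~~*~~*~~*~~*~~*~~*~~*~~*~~*~~*~~*~~*~~*~~*~~*~~*~~*~~

Applying the rule to each of the 18 symbols of *~~*~~*~~*~~*~~*~~ gives the pieces *~~ *~~ *~~ *~~ *~~ *~~ *~~ *~~ *~~ *~~ *~~ *~~ *~~ *~~ *~~ *~~ *~~ *~~, which concatenate to the answer.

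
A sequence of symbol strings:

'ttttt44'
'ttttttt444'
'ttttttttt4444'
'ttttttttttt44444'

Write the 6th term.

ttttttttttttttt4444444

Term n consists of 2n-1 t's, followed by n-1 4's, where the shown terms are n = 3, 4, 5, 6.
At n = 8 the blocks have lengths 15, 7.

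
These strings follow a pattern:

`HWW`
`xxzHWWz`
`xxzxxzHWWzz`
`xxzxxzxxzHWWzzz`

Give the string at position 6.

Every step adds xxz to the front and z to the end of the previous string.
From xxzxxzxxzHWWzzz, 2 further steps: xxzxxzxxzHWWzzz → xxzxxzxxzxxzHWWzzzz → (answer).

xxzxxzxxzxxzxxzHWWzzzzz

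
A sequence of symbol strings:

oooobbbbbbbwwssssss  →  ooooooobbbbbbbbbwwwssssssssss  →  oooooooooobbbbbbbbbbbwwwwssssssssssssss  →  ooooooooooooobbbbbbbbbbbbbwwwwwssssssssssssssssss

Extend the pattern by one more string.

oooooooooooooooobbbbbbbbbbbbbbbwwwwwwssssssssssssssssssssss

Term n consists of 3n-2 o's, followed by 2n+3 b's, followed by n w's, followed by 4n-2 s's, where the shown terms are n = 2, 3, 4, 5.
At n = 6 the blocks have lengths 16, 15, 6, 22.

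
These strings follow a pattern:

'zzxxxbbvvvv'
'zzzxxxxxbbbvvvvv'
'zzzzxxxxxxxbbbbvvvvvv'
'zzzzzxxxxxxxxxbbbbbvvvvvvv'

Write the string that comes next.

Term n consists of n z's, followed by 2n-1 x's, followed by n b's, followed by n+2 v's, where the shown terms are n = 2, 3, 4, 5.
At n = 6 the blocks have lengths 6, 11, 6, 8.

zzzzzzxxxxxxxxxxxbbbbbbvvvvvvvv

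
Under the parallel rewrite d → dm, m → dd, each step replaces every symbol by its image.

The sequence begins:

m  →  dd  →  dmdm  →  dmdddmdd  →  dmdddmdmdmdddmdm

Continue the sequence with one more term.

Replace each of the 16 characters of dmdddmdmdmdddmdm in place — dm dd dm dm dm dd dm dd dm dd dm dm dm dd dm dd — and concatenate.

dmdddmdmdmdddmdddmdddmdmdmdddmdd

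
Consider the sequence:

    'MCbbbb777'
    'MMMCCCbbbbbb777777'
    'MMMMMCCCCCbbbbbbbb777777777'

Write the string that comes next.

The n-th term is 2n-1 M's then 2n-1 C's then 2n+2 b's then 3n 7's (n = 1, 2, …).
For the next term, n = 4, so the run lengths are 7, 7, 10, 12.

MMMMMMMCCCCCCCbbbbbbbbbb777777777777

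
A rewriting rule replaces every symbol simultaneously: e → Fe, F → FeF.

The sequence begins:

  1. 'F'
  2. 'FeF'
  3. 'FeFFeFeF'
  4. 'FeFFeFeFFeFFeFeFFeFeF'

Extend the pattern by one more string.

FeFFeFeFFeFFeFeFFeFeFFeFFeFeFFeFFeFeFFeFeFFeFFeFeFFeFeF

Applying the rule to each of the 21 symbols of FeFFeFeFFeFFeFeFFeFeF gives the pieces FeF Fe FeF FeF Fe FeF Fe FeF FeF Fe FeF FeF Fe FeF Fe FeF FeF Fe FeF Fe FeF, which concatenate to the answer.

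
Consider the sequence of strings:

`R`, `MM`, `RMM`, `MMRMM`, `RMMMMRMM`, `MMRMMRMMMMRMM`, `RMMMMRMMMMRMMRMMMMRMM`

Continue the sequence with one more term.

This is a Fibonacci-style word recurrence s(k) = s(k−2)·s(k−1): e.g. R·MM = RMM.
So term 8 is MMRMMRMMMMRMM·RMMMMRMMMMRMMRMMMMRMM.

MMRMMRMMMMRMMRMMMMRMMMMRMMRMMMMRMM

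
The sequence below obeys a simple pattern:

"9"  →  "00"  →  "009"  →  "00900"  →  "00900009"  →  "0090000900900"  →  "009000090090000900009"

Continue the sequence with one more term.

Each term (from the third on) is the previous term followed by the one before it: term 3 = 00·9 = 009.
The next term joins 009000090090000900009 and 0090000900900.

0090000900900009000090090000900900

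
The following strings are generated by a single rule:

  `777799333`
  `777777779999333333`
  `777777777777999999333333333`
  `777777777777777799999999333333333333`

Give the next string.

Each string has the form 7^{4n} 9^{2n} 3^{3n} (n = 1, 2, …).
At n = 5 the blocks have lengths 20, 10, 15.

777777777777777777779999999999333333333333333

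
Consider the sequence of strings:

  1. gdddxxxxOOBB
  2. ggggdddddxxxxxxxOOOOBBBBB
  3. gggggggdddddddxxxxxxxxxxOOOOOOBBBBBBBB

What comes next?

Each string has the form g^{3n-2} d^{2n+1} x^{3n+1} O^{2n} B^{3n-1} (n = 1, 2, …).
Setting n = 4 gives 10, 9, 13, 8, 11 characters in each block.

ggggggggggdddddddddxxxxxxxxxxxxxOOOOOOOOBBBBBBBBBBB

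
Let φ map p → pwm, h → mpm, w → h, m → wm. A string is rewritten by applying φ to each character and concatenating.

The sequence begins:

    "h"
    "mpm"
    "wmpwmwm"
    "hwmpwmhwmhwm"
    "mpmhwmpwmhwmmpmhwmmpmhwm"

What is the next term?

wmpwmwmmpmhwmpwmhwmmpmhwmwmpwmwmmpmhwmwmpwmwmmpmhwm

Replace each of the 24 characters of mpmhwmpwmhwmmpmhwmmpmhwm in place — wm pwm wm mpm h wm pwm h wm mpm h wm wm pwm wm mpm h wm wm pwm wm mpm h wm — and concatenate.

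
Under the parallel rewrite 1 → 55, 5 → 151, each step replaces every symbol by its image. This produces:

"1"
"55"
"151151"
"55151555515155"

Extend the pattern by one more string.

15115155151551511511511515515155151151

Replace each of the 14 characters of 55151555515155 in place — 151 151 55 151 55 151 151 151 151 55 151 55 151 151 — and concatenate.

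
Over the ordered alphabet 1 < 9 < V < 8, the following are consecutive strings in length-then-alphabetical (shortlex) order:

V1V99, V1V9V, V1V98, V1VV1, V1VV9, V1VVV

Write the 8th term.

Stepping forward 2 times from V1VVV: V1VVV → V1VV8, then the target.

V1V81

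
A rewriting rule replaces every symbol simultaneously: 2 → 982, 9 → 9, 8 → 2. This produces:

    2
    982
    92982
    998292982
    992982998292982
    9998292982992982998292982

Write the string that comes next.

Rewriting the 25 symbols of 9998292982992982998292982 one by one yields 9 9 9 2 982 9 982 9 2 982 9 9 982 9 2 982 9 9 2 982 9 982 9 2 982; concatenated:

99929829982929829998292982992982998292982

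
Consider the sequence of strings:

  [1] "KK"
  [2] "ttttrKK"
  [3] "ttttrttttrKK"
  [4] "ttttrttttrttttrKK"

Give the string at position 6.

ttttrttttrttttrttttrttttrKK

Each term is the previous one with ttttr prepended.
From ttttrttttrttttrKK, 2 further steps: ttttrttttrttttrKK → ttttrttttrttttrttttrKK → (answer).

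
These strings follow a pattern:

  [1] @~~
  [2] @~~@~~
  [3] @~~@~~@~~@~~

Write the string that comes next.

Each string is two copies of the previous one concatenated.
Doubling @~~@~~@~~@~~:

@~~@~~@~~@~~@~~@~~@~~@~~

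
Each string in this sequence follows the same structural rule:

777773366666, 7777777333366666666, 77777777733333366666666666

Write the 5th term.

Each string has the form 7^{2n+1} 3^{2n-2} 6^{3n-1}, where the shown terms are n = 2, 3, 4.
Setting n = 6 gives 13, 10, 17 characters in each block.

7777777777777333333333366666666666666666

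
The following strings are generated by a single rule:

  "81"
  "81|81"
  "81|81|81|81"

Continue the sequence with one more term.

s(k+1) = s(k)·|·s(k) — each term doubles the last with '|' between the halves.
Doubling 81|81|81|81 with '|' between the halves:

81|81|81|81|81|81|81|81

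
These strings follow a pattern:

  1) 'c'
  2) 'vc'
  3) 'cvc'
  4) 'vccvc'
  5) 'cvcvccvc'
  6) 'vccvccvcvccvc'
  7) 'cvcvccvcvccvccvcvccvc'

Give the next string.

From term 3 onward, concatenate the second-to-last term with the last: c·vc = cvc, vc·cvc = vccvc, …
So term 8 is vccvccvcvccvc·cvcvccvcvccvccvcvccvc.

vccvccvcvccvccvcvccvcvccvccvcvccvc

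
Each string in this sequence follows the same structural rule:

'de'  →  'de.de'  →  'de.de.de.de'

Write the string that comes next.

de.de.de.de.de.de.de.de

Every step duplicates the string with '.' between the halves.
So the next term is two copies of de.de.de.de with '.' between the halves.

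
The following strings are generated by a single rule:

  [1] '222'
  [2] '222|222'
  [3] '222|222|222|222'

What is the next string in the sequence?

Every step duplicates the string with '|' between the halves.
Doubling 222|222|222|222 with '|' between the halves:

222|222|222|222|222|222|222|222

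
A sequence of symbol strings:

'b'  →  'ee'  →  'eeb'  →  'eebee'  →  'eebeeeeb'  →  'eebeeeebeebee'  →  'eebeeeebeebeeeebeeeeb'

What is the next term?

eebeeeebeebeeeebeeeebeebeeeebeebee

From term 3 onward, concatenate the last term with the second-to-last: ee·b = eeb, eeb·ee = eebee, …
Continuing: eebeeeebeebeeeebeeeeb · eebeeeebeebee gives term 8.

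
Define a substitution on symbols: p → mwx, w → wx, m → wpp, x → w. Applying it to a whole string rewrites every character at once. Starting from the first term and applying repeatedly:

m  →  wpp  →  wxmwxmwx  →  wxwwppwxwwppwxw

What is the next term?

Rewriting the 15 symbols of wxwwppwxwwppwxw one by one yields wx w wx wx mwx mwx wx w wx wx mwx mwx wx w wx; concatenated:

wxwwxwxmwxmwxwxwwxwxmwxmwxwxwwx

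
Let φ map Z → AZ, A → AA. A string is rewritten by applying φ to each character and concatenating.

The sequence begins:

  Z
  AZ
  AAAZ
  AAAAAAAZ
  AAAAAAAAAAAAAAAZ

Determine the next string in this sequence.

Rewriting the 16 symbols of AAAAAAAAAAAAAAAZ one by one yields AA AA AA AA AA AA AA AA AA AA AA AA AA AA AA AZ; concatenated:

AAAAAAAAAAAAAAAAAAAAAAAAAAAAAAAZ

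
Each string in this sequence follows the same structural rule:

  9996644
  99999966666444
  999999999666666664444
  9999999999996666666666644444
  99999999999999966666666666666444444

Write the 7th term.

9999999999999999999996666666666666666666644444444

Each string has the form 9^{3n} 6^{3n-1} 4^{n+1} (n = 1, 2, …).
At n = 7 the blocks have lengths 21, 20, 8.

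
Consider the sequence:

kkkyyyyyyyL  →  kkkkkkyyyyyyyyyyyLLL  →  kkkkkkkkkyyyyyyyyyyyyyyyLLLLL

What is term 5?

Each string has the form k^{3n} y^{4n+3} L^{2n-1} (n = 1, 2, …).
For term 5, n = 5, so the run lengths are 15, 23, 9.

kkkkkkkkkkkkkkkyyyyyyyyyyyyyyyyyyyyyyyLLLLLLLLL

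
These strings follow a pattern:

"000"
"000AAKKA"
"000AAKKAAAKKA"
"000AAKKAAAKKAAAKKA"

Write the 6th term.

000AAKKAAAKKAAAKKAAAKKAAAKKA

Each term is the previous one with AAKKA appended.
From 000AAKKAAAKKAAAKKA, 2 further steps: 000AAKKAAAKKAAAKKA → 000AAKKAAAKKAAAKKAAAKKA → (answer).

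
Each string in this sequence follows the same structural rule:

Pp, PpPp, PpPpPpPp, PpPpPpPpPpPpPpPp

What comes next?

Each string is two copies of the previous one concatenated.
Doubling PpPpPpPpPpPpPpPp:

PpPpPpPpPpPpPpPpPpPpPpPpPpPpPpPp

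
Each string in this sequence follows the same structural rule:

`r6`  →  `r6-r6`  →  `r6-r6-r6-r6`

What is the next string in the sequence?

r6-r6-r6-r6-r6-r6-r6-r6

s(k+1) = s(k)·-·s(k) — each term doubles the last with '-' between the halves.
One more doubling of r6-r6-r6-r6 gives the answer.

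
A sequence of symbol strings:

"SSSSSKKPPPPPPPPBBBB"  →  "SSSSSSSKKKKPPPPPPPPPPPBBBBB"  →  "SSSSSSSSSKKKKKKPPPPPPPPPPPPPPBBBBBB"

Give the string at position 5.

SSSSSSSSSSSSSKKKKKKKKKKPPPPPPPPPPPPPPPPPPPPBBBBBBBB

The n-th term is 2n+1 S's then 2n-2 K's then 3n+2 P's then n+2 B's, where the shown terms are n = 2, 3, 4.
At n = 6 the blocks have lengths 13, 10, 20, 8.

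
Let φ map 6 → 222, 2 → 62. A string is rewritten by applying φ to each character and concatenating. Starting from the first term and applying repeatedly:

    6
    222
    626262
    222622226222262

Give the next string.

Applying the rule to each of the 15 symbols of 222622226222262 gives the pieces 62 62 62 222 62 62 62 62 222 62 62 62 62 222 62, which concatenate to the answer.

626262222626262622226262626222262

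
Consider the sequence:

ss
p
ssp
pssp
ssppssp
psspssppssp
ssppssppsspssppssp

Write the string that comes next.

This is a Fibonacci-style word recurrence s(k) = s(k−2)·s(k−1): e.g. ss·p = ssp.
Continuing: psspssppssp · ssppssppsspssppssp gives term 8.

psspssppsspssppssppsspssppssp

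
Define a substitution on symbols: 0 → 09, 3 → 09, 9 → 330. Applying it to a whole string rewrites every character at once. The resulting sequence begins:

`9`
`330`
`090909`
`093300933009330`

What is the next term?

093300909090933009090909330090909

Replace each of the 15 characters of 093300933009330 in place — 09 330 09 09 09 09 330 09 09 09 09 330 09 09 09 — and concatenate.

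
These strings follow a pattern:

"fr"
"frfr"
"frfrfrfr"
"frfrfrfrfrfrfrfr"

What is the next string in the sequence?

s(k+1) = s(k)·s(k) — each term doubles the last.
So the next term is two copies of frfrfrfrfrfrfrfr.

frfrfrfrfrfrfrfrfrfrfrfrfrfrfrfr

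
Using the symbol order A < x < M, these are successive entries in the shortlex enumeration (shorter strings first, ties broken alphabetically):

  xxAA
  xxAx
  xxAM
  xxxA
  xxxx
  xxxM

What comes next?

Treat xxxM as a base-3 numeral over the given alphabet and add one, carrying through any trailing M's.

xxMA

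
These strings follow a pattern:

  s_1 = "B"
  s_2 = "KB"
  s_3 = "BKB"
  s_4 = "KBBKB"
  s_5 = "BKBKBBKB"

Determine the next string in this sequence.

KBBKBBKBKBBKB

Each term (from the third on) is the two preceding terms concatenated in order: term 3 = B·KB = BKB.
Continuing: KBBKB · BKBKBBKB gives term 6.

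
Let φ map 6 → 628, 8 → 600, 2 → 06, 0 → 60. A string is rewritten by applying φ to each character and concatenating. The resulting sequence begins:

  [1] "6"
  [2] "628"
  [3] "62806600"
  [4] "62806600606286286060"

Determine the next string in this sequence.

Applying the rule to each of the 20 symbols of 62806600606286286060 gives the pieces 628 06 600 60 628 628 60 60 628 60 628 06 600 628 06 600 628 60 628 60, which concatenate to the answer.

628066006062862860606286062806600628066006286062860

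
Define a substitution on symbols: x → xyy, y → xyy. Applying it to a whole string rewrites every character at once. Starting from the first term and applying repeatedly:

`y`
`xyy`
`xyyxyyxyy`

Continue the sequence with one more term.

xyyxyyxyyxyyxyyxyyxyyxyyxyy

Expanding xyyxyyxyy: x→xyy, y→xyy, y→xyy, x→xyy, y→xyy, y→xyy, x→xyy, y→xyy, y→xyy. Concatenated: xyy xyy xyy xyy xyy xyy xyy xyy xyy.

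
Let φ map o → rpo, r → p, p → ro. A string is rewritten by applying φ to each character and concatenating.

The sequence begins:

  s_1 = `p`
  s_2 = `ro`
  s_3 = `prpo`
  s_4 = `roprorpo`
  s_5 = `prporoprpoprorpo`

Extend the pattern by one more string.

roprorpoprporoprorporoprpoprorpo

Replace each of the 16 characters of prporoprpoprorpo in place — ro p ro rpo p rpo ro p ro rpo ro p rpo p ro rpo — and concatenate.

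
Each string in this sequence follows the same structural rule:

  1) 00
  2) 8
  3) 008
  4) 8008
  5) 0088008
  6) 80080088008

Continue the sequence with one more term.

008800880080088008

From term 3 onward, concatenate the second-to-last term with the last: 00·8 = 008, 8·008 = 8008, …
The next term joins 0088008 and 80080088008.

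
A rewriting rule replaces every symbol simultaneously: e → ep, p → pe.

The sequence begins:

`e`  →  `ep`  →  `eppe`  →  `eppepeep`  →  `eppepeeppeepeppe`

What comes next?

φ(eppepeeppeepeppe) expands symbol-by-symbol to ep pe pe ep pe ep ep pe pe ep ep pe ep pe pe ep; joining the 16 pieces gives the next term.

eppepeeppeepeppepeepeppeeppepeep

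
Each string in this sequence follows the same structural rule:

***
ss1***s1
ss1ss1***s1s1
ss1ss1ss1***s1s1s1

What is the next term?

ss1ss1ss1ss1***s1s1s1s1

Every step adds ss1 to the front and s1 to the end of the previous string.
One more step from ss1ss1ss1***s1s1s1 gives the answer.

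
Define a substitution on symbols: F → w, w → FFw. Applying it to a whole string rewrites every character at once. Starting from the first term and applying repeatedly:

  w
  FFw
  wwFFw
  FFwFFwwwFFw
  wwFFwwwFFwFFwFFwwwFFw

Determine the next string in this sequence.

Rewriting the 21 symbols of wwFFwwwFFwFFwFFwwwFFw one by one yields FFw FFw w w FFw FFw FFw w w FFw w w FFw w w FFw FFw FFw w w FFw; concatenated:

FFwFFwwwFFwFFwFFwwwFFwwwFFwwwFFwFFwFFwwwFFw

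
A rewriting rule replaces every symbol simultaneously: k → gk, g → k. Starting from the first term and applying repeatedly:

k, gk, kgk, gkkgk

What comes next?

Rewriting each symbol of gkkgk: g→k, k→gk, k→gk, g→k, k→gk, which concatenates to k gk gk k gk.

kgkgkkgk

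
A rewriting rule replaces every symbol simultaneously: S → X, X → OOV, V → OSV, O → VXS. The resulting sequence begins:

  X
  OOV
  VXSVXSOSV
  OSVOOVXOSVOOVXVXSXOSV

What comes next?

Rewriting the 21 symbols of OSVOOVXOSVOOVXVXSXOSV one by one yields VXS X OSV VXS VXS OSV OOV VXS X OSV VXS VXS OSV OOV OSV OOV X OOV VXS X OSV; concatenated:

VXSXOSVVXSVXSOSVOOVVXSXOSVVXSVXSOSVOOVOSVOOVXOOVVXSXOSV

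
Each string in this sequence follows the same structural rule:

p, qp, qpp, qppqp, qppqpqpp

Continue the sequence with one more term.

qppqpqppqppqp

This is a Fibonacci-style word recurrence s(k) = s(k−1)·s(k−2): e.g. qp·p = qpp.
The next term joins qppqpqpp and qppqp.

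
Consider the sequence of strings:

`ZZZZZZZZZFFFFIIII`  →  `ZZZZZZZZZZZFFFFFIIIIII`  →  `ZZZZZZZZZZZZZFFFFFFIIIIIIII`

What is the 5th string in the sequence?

ZZZZZZZZZZZZZZZZZFFFFFFFFIIIIIIIIIIII

The n-th term is 2n+3 Z's then n+1 F's then 2n-2 I's, where the shown terms are n = 3, 4, 5.
At n = 7 the blocks have lengths 17, 8, 12.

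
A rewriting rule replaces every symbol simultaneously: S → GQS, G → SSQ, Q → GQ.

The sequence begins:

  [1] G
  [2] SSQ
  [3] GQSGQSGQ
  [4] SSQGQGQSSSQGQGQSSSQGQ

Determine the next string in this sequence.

Replace each of the 21 characters of SSQGQGQSSSQGQGQSSSQGQ in place — GQS GQS GQ SSQ GQ SSQ GQ GQS GQS GQS GQ SSQ GQ SSQ GQ GQS GQS GQS GQ SSQ GQ — and concatenate.

GQSGQSGQSSQGQSSQGQGQSGQSGQSGQSSQGQSSQGQGQSGQSGQSGQSSQGQ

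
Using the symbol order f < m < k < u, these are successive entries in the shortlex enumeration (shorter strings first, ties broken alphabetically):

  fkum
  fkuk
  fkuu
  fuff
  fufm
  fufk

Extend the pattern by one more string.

fufu

Find the rightmost character of fufk below u, bump it to the next letter, and reset everything to its right to f.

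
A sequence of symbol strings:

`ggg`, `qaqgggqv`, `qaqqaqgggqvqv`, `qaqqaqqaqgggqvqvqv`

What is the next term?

qaqqaqqaqqaqgggqvqvqvqv

s(k+1) = qaq·s(k)·qv, so each term gains qaq as a prefix and qv as a suffix.
One more step from qaqqaqqaqgggqvqvqv gives the answer.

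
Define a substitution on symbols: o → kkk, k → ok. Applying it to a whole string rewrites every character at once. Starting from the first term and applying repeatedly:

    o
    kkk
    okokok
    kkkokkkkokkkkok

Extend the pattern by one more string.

Applying the rule to each of the 15 symbols of kkkokkkkokkkkok gives the pieces ok ok ok kkk ok ok ok ok kkk ok ok ok ok kkk ok, which concatenate to the answer.

okokokkkkokokokokkkkokokokokkkkok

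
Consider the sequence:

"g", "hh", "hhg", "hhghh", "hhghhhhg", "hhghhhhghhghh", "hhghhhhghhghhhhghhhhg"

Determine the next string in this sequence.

hhghhhhghhghhhhghhhhghhghhhhghhghh

This is a Fibonacci-style word recurrence s(k) = s(k−1)·s(k−2): e.g. hh·g = hhg.
The next term joins hhghhhhghhghhhhghhhhg and hhghhhhghhghh.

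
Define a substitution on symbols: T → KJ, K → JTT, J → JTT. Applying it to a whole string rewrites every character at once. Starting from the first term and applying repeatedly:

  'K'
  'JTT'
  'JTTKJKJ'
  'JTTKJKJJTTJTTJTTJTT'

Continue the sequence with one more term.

Applying the rule to each of the 19 symbols of JTTKJKJJTTJTTJTTJTT gives the pieces JTT KJ KJ JTT JTT JTT JTT JTT KJ KJ JTT KJ KJ JTT KJ KJ JTT KJ KJ, which concatenate to the answer.

JTTKJKJJTTJTTJTTJTTJTTKJKJJTTKJKJJTTKJKJJTTKJKJ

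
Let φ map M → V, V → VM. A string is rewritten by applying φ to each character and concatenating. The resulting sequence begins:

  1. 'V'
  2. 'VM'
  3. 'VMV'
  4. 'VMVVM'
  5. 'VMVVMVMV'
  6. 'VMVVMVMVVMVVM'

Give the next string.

Rewriting the 13 symbols of VMVVMVMVVMVVM one by one yields VM V VM VM V VM V VM VM V VM VM V; concatenated:

VMVVMVMVVMVVMVMVVMVMV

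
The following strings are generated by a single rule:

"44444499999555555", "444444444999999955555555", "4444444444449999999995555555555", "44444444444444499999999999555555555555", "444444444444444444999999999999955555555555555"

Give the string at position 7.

Each string has the form 4^{3n} 9^{2n+1} 5^{2n+2}, where the shown terms are n = 2, 3, 4, 5, 6.
At n = 8 the blocks have lengths 24, 17, 18.

44444444444444444444444499999999999999999555555555555555555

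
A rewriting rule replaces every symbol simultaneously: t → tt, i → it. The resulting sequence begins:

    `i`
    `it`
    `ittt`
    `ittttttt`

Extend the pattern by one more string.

Apply φ to ittttttt symbol by symbol: i→it, t→tt, t→tt, t→tt, t→tt, t→tt, t→tt, t→tt; joined: it tt tt tt tt tt tt tt.

ittttttttttttttt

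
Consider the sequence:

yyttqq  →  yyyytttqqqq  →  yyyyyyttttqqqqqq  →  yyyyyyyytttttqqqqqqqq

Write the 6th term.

yyyyyyyyyyyytttttttqqqqqqqqqqqq

The n-th term is 2n y's then n+1 t's then 2n q's (n = 1, 2, …).
For term 6, n = 6, so the run lengths are 12, 7, 12.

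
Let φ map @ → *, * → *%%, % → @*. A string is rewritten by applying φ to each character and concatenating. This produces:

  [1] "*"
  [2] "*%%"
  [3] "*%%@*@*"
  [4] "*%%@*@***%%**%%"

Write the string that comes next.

Applying the rule to each of the 15 symbols of *%%@*@***%%**%% gives the pieces *%% @* @* * *%% * *%% *%% *%% @* @* *%% *%% @* @*, which concatenate to the answer.

*%%@*@***%%**%%*%%*%%@*@**%%*%%@*@*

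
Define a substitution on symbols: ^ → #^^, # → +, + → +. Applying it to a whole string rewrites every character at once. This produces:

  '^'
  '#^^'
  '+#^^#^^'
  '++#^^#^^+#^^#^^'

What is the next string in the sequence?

Rewriting the 15 symbols of ++#^^#^^+#^^#^^ one by one yields + + + #^^ #^^ + #^^ #^^ + + #^^ #^^ + #^^ #^^; concatenated:

+++#^^#^^+#^^#^^++#^^#^^+#^^#^^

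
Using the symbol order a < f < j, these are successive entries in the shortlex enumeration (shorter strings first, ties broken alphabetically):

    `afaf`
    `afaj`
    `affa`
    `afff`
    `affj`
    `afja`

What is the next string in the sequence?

afjf

Find the rightmost character of afja below j, bump it to the next letter, and reset everything to its right to a.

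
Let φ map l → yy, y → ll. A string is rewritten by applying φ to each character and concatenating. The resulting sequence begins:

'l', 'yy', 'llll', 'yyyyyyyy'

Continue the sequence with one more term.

llllllllllllllll

Apply φ to yyyyyyyy symbol by symbol: y→ll, y→ll, y→ll, y→ll, y→ll, y→ll, y→ll, y→ll; joined: ll ll ll ll ll ll ll ll.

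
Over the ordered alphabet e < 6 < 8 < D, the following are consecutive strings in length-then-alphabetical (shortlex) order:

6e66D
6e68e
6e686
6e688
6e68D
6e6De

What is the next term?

The successor of 6e6De increments the rightmost position that isn't already D and resets every position after it to e.

6e6D6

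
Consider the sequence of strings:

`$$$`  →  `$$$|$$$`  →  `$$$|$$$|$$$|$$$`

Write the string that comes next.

Every step duplicates the string with '|' between the halves.
So the next term is two copies of $$$|$$$|$$$|$$$ with '|' between the halves.

$$$|$$$|$$$|$$$|$$$|$$$|$$$|$$$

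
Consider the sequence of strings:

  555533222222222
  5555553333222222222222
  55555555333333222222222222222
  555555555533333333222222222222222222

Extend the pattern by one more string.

5555555555553333333333222222222222222222222

Reading off run lengths: 5 runs 4, 6, 8, 10; 3 runs 2, 4, 6, 8; 2 runs 9, 12, 15, 18 — each is linear in n, where the shown terms are n = 2, 3, 4, 5.
Setting n = 6 gives 12, 10, 21 characters in each block.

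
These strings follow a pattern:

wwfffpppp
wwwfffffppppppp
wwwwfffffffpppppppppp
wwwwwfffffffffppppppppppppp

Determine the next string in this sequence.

wwwwwwfffffffffffpppppppppppppppp

The n-th term is n+1 w's then 2n+1 f's then 3n+1 p's (n = 1, 2, …).
Setting n = 5 gives 6, 11, 16 characters in each block.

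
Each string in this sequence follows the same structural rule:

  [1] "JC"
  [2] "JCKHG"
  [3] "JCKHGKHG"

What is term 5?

The strings grow by a fixed suffix KHG each time.
From JCKHGKHG, 2 further steps: JCKHGKHG → JCKHGKHGKHG → (answer).

JCKHGKHGKHGKHG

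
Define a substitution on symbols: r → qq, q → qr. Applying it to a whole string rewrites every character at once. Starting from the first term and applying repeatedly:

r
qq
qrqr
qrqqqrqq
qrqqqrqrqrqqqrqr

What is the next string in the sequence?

qrqqqrqrqrqqqrqqqrqqqrqrqrqqqrqq

Applying the rule to each of the 16 symbols of qrqqqrqrqrqqqrqr gives the pieces qr qq qr qr qr qq qr qq qr qq qr qr qr qq qr qq, which concatenate to the answer.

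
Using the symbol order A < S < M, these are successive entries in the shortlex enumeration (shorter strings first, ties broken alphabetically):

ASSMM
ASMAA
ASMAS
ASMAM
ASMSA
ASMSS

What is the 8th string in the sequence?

ASMMA

Stepping forward 2 times from ASMSS: ASMSS → ASMSM, then the target.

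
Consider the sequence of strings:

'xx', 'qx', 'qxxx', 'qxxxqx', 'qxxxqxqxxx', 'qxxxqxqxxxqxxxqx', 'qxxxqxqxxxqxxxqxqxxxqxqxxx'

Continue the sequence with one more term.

This is a Fibonacci-style word recurrence s(k) = s(k−1)·s(k−2): e.g. qx·xx = qxxx.
Continuing: qxxxqxqxxxqxxxqxqxxxqxqxxx · qxxxqxqxxxqxxxqx gives term 8.

qxxxqxqxxxqxxxqxqxxxqxqxxxqxxxqxqxxxqxxxqx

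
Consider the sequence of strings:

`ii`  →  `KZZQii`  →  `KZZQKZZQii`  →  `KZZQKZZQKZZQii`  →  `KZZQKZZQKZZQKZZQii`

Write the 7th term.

KZZQKZZQKZZQKZZQKZZQKZZQii

The strings grow by a fixed prefix KZZQ each time.
From KZZQKZZQKZZQKZZQii, 2 further steps: KZZQKZZQKZZQKZZQii → KZZQKZZQKZZQKZZQKZZQii → (answer).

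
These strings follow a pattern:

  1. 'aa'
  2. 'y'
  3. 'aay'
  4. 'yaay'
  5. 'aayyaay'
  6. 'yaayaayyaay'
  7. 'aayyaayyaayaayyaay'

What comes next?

yaayaayyaayaayyaayyaayaayyaay

Each term (from the third on) is the two preceding terms concatenated in order: term 3 = aa·y = aay.
So term 8 is yaayaayyaay·aayyaayyaayaayyaay.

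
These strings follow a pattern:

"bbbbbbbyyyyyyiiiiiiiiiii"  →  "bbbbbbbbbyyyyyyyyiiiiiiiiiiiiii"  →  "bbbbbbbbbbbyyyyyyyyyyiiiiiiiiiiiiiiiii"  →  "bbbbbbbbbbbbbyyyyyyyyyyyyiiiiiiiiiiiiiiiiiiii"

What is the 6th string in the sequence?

Reading off run lengths: b runs 7, 9, 11, 13; y runs 6, 8, 10, 12; i runs 11, 14, 17, 20 — each is linear in n, where the shown terms are n = 3, 4, 5, 6.
For term 6, n = 8, so the run lengths are 17, 16, 26.

bbbbbbbbbbbbbbbbbyyyyyyyyyyyyyyyyiiiiiiiiiiiiiiiiiiiiiiiiii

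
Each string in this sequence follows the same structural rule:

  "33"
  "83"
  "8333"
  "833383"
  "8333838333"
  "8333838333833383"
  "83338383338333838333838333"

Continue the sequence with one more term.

From term 3 onward, concatenate the last term with the second-to-last: 83·33 = 8333, 8333·83 = 833383, …
The next term joins 83338383338333838333838333 and 8333838333833383.

833383833383338383338383338333838333833383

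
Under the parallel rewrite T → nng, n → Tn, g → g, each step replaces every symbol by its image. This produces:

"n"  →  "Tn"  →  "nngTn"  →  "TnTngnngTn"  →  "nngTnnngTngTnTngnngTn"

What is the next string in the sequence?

Rewriting the 21 symbols of nngTnnngTngTnTngnngTn one by one yields Tn Tn g nng Tn Tn Tn g nng Tn g nng Tn nng Tn g Tn Tn g nng Tn; concatenated:

TnTngnngTnTnTngnngTngnngTnnngTngTnTngnngTn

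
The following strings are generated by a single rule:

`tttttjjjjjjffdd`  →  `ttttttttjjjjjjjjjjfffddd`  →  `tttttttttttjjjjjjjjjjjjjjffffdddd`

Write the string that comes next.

Reading off run lengths: t runs 5, 8, 11; j runs 6, 10, 14; f runs 2, 3, 4; d runs 2, 3, 4 — each is linear in n, where the shown terms are n = 2, 3, 4.
For the next term, n = 5, so the run lengths are 14, 18, 5, 5.

ttttttttttttttjjjjjjjjjjjjjjjjjjfffffddddd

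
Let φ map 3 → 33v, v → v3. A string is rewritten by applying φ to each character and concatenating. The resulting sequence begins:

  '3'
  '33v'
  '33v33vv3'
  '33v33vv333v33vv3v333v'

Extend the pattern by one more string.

33v33vv333v33vv3v333v33v33vv333v33vv3v333vv333v33v33vv3

φ(33v33vv333v33vv3v333v) expands symbol-by-symbol to 33v 33v v3 33v 33v v3 v3 33v 33v 33v v3 33v 33v v3 v3 33v v3 33v 33v 33v v3; joining the 21 pieces gives the next term.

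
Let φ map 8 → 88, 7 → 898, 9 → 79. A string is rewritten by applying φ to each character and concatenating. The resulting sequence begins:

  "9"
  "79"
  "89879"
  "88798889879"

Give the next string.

888889879888888798889879

Rewriting each symbol of 88798889879: 8→88, 8→88, 7→898, 9→79, 8→88, 8→88, 8→88, 9→79, 8→88, 7→898, 9→79, which concatenates to 88 88 898 79 88 88 88 79 88 898 79.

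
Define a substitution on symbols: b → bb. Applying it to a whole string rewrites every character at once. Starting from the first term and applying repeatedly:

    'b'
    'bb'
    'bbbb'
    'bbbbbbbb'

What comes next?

bbbbbbbbbbbbbbbb

Apply φ to bbbbbbbb symbol by symbol: b→bb, b→bb, b→bb, b→bb, b→bb, b→bb, b→bb, b→bb; joined: bb bb bb bb bb bb bb bb.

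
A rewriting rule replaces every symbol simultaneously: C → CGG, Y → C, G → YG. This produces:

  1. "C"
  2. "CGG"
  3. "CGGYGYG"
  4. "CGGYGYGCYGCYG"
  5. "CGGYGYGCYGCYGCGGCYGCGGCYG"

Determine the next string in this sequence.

CGGYGYGCYGCYGCGGCYGCGGCYGCGGYGYGCGGCYGCGGYGYGCGGCYG

φ(CGGYGYGCYGCYGCGGCYGCGGCYG) expands symbol-by-symbol to CGG YG YG C YG C YG CGG C YG CGG C YG CGG YG YG CGG C YG CGG YG YG CGG C YG; joining the 25 pieces gives the next term.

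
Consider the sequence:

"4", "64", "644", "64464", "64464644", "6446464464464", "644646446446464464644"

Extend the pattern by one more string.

This is a Fibonacci-style word recurrence s(k) = s(k−1)·s(k−2): e.g. 64·4 = 644.
Continuing: 644646446446464464644 · 6446464464464 gives term 8.

6446464464464644646446446464464464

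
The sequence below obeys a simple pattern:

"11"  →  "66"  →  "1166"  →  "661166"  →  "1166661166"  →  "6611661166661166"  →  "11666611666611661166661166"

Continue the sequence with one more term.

661166116666116611666611666611661166661166

Each term (from the third on) is the two preceding terms concatenated in order: term 3 = 11·66 = 1166.
So term 8 is 6611661166661166·11666611666611661166661166.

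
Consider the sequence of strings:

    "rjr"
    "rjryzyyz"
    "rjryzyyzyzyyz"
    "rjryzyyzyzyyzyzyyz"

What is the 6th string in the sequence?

rjryzyyzyzyyzyzyyzyzyyzyzyyz

Every step adds yzyyz to the end: s(k+1) = s(k)·yzyyz.
From rjryzyyzyzyyzyzyyz, 2 further steps: rjryzyyzyzyyzyzyyz → rjryzyyzyzyyzyzyyzyzyyz → (answer).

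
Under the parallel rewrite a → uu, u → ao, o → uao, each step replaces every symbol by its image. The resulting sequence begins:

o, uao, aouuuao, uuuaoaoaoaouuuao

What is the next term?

Replace each of the 16 characters of uuuaoaoaoaouuuao in place — ao ao ao uu uao uu uao uu uao uu uao ao ao ao uu uao — and concatenate.

aoaoaouuuaouuuaouuuaouuuaoaoaoaouuuao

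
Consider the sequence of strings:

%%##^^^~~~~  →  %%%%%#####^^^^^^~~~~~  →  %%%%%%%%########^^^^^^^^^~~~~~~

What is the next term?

%%%%%%%%%%%###########^^^^^^^^^^^^~~~~~~~

Each string has the form %^{3n-1} #^{3n-1} ^^{3n} ~^{n+3} (n = 1, 2, …).
Setting n = 4 gives 11, 11, 12, 7 characters in each block.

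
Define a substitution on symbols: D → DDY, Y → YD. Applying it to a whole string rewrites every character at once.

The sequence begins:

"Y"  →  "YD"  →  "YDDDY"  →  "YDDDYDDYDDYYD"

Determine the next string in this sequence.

φ(YDDDYDDYDDYYD) expands symbol-by-symbol to YD DDY DDY DDY YD DDY DDY YD DDY DDY YD YD DDY; joining the 13 pieces gives the next term.

YDDDYDDYDDYYDDDYDDYYDDDYDDYYDYDDDY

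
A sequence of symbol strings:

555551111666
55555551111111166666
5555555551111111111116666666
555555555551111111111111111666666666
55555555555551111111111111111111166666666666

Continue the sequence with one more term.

5555555555555551111111111111111111111116666666666666

Term n consists of 2n+3 5's, followed by 4n 1's, followed by 2n+1 6's (n = 1, 2, …).
Setting n = 6 gives 15, 24, 13 characters in each block.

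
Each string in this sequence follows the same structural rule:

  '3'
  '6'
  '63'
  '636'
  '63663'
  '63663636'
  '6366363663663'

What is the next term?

This is a Fibonacci-style word recurrence s(k) = s(k−1)·s(k−2): e.g. 6·3 = 63.
Continuing: 6366363663663 · 63663636 gives term 8.

636636366366363663636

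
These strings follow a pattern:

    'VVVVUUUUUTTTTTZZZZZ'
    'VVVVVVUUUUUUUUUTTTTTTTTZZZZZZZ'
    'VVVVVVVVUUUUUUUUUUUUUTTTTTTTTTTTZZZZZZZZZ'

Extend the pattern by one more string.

Reading off run lengths: V runs 4, 6, 8; U runs 5, 9, 13; T runs 5, 8, 11; Z runs 5, 7, 9 — each is linear in n (n = 1, 2, …).
For the next term, n = 4, so the run lengths are 10, 17, 14, 11.

VVVVVVVVVVUUUUUUUUUUUUUUUUUTTTTTTTTTTTTTTZZZZZZZZZZZ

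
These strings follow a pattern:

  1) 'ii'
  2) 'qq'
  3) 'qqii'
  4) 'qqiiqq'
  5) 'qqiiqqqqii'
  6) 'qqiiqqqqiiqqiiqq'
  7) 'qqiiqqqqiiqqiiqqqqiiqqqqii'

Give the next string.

qqiiqqqqiiqqiiqqqqiiqqqqiiqqiiqqqqiiqqiiqq

Each term (from the third on) is the previous term followed by the one before it: term 3 = qq·ii = qqii.
Continuing: qqiiqqqqiiqqiiqqqqiiqqqqii · qqiiqqqqiiqqiiqq gives term 8.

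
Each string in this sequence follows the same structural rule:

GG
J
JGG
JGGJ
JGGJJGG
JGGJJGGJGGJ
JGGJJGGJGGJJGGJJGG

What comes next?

From term 3 onward, concatenate the last term with the second-to-last: J·GG = JGG, JGG·J = JGGJ, …
So term 8 is JGGJJGGJGGJJGGJJGG·JGGJJGGJGGJ.

JGGJJGGJGGJJGGJJGGJGGJJGGJGGJ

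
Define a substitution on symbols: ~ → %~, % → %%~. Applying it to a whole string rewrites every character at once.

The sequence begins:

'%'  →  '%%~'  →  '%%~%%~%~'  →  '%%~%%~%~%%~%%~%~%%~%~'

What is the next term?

Applying the rule to each of the 21 symbols of %%~%%~%~%%~%%~%~%%~%~ gives the pieces %%~ %%~ %~ %%~ %%~ %~ %%~ %~ %%~ %%~ %~ %%~ %%~ %~ %%~ %~ %%~ %%~ %~ %%~ %~, which concatenate to the answer.

%%~%%~%~%%~%%~%~%%~%~%%~%%~%~%%~%%~%~%%~%~%%~%%~%~%%~%~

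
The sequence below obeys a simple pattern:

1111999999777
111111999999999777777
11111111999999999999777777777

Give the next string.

Term n consists of 2n+2 1's, followed by 3n+3 9's, followed by 3n 7's (n = 1, 2, …).
Setting n = 4 gives 10, 15, 12 characters in each block.

1111111111999999999999999777777777777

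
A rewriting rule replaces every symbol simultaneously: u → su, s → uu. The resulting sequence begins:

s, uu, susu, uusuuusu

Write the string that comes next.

Expanding uusuuusu: u→su, u→su, s→uu, u→su, u→su, u→su, s→uu, u→su. Concatenated: su su uu su su su uu su.

susuuusususuuusu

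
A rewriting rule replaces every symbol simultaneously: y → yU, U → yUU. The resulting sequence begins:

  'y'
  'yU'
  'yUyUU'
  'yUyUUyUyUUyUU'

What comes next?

Rewriting the 13 symbols of yUyUUyUyUUyUU one by one yields yU yUU yU yUU yUU yU yUU yU yUU yUU yU yUU yUU; concatenated:

yUyUUyUyUUyUUyUyUUyUyUUyUUyUyUUyUU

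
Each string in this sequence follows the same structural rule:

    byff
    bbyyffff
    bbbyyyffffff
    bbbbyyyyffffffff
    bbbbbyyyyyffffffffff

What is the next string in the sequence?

Term n consists of n b's, followed by n y's, followed by 2n f's (n = 1, 2, …).
Setting n = 6 gives 6, 6, 12 characters in each block.

bbbbbbyyyyyyffffffffffff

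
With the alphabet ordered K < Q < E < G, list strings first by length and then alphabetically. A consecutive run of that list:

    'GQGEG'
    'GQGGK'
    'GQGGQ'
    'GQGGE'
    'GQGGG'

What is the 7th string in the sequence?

Continuing the enumeration 2 steps past GQGGG: GQGGG → GEKKK → (answer).

GEKKQ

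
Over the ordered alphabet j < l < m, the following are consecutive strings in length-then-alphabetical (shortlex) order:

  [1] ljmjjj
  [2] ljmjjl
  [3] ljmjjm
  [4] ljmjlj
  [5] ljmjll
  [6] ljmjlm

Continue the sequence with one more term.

Treat ljmjlm as a base-3 numeral over the given alphabet and add one, carrying through any trailing m's.

ljmjmj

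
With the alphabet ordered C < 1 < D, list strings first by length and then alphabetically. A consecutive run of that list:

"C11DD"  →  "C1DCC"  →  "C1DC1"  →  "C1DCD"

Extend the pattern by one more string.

Find the rightmost character of C1DCD below D, bump it to the next letter, and reset everything to its right to C.

C1D1C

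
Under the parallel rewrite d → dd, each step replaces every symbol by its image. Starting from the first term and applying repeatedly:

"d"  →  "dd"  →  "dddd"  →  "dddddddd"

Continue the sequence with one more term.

dddddddddddddddd

Expanding dddddddd: d→dd, d→dd, d→dd, d→dd, d→dd, d→dd, d→dd, d→dd. Concatenated: dd dd dd dd dd dd dd dd.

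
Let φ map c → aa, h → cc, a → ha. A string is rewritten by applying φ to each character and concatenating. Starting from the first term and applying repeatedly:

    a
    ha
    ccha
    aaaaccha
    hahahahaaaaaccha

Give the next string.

Rewriting the 16 symbols of hahahahaaaaaccha one by one yields cc ha cc ha cc ha cc ha ha ha ha ha aa aa cc ha; concatenated:

cchacchacchacchahahahahaaaaaccha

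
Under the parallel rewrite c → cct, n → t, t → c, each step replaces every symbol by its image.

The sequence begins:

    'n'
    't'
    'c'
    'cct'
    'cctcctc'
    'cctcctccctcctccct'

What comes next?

Rewriting the 17 symbols of cctcctccctcctccct one by one yields cct cct c cct cct c cct cct cct c cct cct c cct cct cct c; concatenated:

cctcctccctcctccctcctcctccctcctccctcctcctc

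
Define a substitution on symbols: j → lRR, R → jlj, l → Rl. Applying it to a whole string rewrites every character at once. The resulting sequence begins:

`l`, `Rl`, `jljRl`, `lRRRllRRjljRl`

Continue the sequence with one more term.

Rewriting the 13 symbols of lRRRllRRjljRl one by one yields Rl jlj jlj jlj Rl Rl jlj jlj lRR Rl lRR jlj Rl; concatenated:

RljljjljjljRlRljljjljlRRRllRRjljRl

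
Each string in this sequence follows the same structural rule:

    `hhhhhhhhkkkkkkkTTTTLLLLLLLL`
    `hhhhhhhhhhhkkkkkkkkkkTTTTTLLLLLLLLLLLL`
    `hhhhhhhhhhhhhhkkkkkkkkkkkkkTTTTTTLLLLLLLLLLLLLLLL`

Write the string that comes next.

Term n consists of 3n+2 h's, followed by 3n+1 k's, followed by n+2 T's, followed by 4n L's, where the shown terms are n = 2, 3, 4.
For the next term, n = 5, so the run lengths are 17, 16, 7, 20.

hhhhhhhhhhhhhhhhhkkkkkkkkkkkkkkkkTTTTTTTLLLLLLLLLLLLLLLLLLLL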